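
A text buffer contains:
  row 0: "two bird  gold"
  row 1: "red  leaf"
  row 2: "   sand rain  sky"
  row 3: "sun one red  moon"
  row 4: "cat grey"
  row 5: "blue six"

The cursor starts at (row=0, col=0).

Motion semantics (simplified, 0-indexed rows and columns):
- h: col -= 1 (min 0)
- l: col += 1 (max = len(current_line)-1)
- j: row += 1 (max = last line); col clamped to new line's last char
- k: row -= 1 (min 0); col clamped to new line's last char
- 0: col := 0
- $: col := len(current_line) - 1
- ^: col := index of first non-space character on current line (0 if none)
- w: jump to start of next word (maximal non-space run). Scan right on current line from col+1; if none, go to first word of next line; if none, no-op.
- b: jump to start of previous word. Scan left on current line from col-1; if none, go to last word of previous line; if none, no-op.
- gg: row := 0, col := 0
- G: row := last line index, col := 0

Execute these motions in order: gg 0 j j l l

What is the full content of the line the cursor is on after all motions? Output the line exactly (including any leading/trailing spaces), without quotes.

After 1 (gg): row=0 col=0 char='t'
After 2 (0): row=0 col=0 char='t'
After 3 (j): row=1 col=0 char='r'
After 4 (j): row=2 col=0 char='_'
After 5 (l): row=2 col=1 char='_'
After 6 (l): row=2 col=2 char='_'

Answer:    sand rain  sky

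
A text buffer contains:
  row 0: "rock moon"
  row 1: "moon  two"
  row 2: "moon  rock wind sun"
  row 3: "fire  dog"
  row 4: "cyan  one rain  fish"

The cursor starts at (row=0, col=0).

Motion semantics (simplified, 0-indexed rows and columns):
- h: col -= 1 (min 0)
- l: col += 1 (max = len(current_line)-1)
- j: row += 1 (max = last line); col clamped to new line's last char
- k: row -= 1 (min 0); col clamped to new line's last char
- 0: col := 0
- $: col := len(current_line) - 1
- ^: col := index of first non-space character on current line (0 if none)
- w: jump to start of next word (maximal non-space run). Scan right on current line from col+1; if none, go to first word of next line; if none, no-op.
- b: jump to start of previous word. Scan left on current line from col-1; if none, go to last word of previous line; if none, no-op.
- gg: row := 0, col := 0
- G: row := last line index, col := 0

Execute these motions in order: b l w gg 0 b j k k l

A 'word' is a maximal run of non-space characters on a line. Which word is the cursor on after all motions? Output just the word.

Answer: rock

Derivation:
After 1 (b): row=0 col=0 char='r'
After 2 (l): row=0 col=1 char='o'
After 3 (w): row=0 col=5 char='m'
After 4 (gg): row=0 col=0 char='r'
After 5 (0): row=0 col=0 char='r'
After 6 (b): row=0 col=0 char='r'
After 7 (j): row=1 col=0 char='m'
After 8 (k): row=0 col=0 char='r'
After 9 (k): row=0 col=0 char='r'
After 10 (l): row=0 col=1 char='o'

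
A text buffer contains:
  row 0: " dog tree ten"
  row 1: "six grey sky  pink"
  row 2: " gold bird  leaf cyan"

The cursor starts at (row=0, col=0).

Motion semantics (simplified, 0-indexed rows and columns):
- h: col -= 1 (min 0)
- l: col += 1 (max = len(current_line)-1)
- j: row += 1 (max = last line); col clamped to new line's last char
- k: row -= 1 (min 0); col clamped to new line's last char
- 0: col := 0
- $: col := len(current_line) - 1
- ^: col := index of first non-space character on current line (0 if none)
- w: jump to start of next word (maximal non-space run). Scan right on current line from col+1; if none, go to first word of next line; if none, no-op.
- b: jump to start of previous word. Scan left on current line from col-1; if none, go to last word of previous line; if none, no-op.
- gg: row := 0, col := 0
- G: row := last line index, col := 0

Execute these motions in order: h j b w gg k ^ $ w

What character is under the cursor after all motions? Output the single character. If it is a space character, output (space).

After 1 (h): row=0 col=0 char='_'
After 2 (j): row=1 col=0 char='s'
After 3 (b): row=0 col=10 char='t'
After 4 (w): row=1 col=0 char='s'
After 5 (gg): row=0 col=0 char='_'
After 6 (k): row=0 col=0 char='_'
After 7 (^): row=0 col=1 char='d'
After 8 ($): row=0 col=12 char='n'
After 9 (w): row=1 col=0 char='s'

Answer: s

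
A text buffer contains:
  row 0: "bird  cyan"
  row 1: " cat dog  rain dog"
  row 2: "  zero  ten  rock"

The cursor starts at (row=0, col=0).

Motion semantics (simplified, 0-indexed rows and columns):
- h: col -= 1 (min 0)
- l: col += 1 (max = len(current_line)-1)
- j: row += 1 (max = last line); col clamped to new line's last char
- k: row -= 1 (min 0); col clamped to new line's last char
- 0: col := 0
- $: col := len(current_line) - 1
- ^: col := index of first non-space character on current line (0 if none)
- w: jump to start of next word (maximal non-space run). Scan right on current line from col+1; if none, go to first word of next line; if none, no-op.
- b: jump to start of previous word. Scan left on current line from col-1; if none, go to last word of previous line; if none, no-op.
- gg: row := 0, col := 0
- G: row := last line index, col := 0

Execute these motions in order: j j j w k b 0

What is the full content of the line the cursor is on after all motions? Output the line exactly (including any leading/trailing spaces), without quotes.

After 1 (j): row=1 col=0 char='_'
After 2 (j): row=2 col=0 char='_'
After 3 (j): row=2 col=0 char='_'
After 4 (w): row=2 col=2 char='z'
After 5 (k): row=1 col=2 char='a'
After 6 (b): row=1 col=1 char='c'
After 7 (0): row=1 col=0 char='_'

Answer:  cat dog  rain dog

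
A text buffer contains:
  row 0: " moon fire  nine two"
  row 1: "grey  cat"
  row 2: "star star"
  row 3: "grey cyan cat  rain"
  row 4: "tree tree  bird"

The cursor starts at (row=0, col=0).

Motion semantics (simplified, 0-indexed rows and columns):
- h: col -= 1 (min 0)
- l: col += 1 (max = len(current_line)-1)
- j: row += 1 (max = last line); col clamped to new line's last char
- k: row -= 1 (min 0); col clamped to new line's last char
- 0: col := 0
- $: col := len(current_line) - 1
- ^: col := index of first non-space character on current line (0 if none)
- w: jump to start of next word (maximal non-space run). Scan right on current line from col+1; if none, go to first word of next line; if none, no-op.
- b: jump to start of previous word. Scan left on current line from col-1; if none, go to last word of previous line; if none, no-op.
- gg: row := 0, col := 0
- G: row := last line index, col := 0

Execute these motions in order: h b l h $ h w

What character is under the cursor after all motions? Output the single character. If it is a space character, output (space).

Answer: g

Derivation:
After 1 (h): row=0 col=0 char='_'
After 2 (b): row=0 col=0 char='_'
After 3 (l): row=0 col=1 char='m'
After 4 (h): row=0 col=0 char='_'
After 5 ($): row=0 col=19 char='o'
After 6 (h): row=0 col=18 char='w'
After 7 (w): row=1 col=0 char='g'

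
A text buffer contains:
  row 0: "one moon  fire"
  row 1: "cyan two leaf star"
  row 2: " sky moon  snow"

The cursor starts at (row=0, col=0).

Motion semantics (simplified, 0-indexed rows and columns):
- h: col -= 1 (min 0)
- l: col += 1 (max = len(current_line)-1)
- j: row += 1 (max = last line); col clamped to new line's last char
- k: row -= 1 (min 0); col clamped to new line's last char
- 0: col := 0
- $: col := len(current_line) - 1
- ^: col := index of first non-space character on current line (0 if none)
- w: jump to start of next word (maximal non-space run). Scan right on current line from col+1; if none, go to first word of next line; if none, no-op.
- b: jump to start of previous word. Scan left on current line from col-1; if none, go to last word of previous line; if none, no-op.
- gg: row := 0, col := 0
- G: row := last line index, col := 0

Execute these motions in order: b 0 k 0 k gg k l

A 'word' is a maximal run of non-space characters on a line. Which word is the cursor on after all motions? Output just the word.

After 1 (b): row=0 col=0 char='o'
After 2 (0): row=0 col=0 char='o'
After 3 (k): row=0 col=0 char='o'
After 4 (0): row=0 col=0 char='o'
After 5 (k): row=0 col=0 char='o'
After 6 (gg): row=0 col=0 char='o'
After 7 (k): row=0 col=0 char='o'
After 8 (l): row=0 col=1 char='n'

Answer: one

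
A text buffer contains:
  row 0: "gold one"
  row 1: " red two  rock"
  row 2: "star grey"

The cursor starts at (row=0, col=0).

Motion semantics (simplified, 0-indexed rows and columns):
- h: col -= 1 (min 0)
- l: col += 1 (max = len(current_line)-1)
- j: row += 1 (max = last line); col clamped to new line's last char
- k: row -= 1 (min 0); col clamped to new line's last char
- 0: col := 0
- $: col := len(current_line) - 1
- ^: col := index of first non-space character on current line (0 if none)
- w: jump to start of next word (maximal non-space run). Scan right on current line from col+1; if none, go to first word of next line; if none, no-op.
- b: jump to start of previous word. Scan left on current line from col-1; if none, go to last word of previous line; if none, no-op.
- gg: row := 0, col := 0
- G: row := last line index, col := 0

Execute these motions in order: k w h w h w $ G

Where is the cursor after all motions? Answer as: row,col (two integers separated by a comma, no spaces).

Answer: 2,0

Derivation:
After 1 (k): row=0 col=0 char='g'
After 2 (w): row=0 col=5 char='o'
After 3 (h): row=0 col=4 char='_'
After 4 (w): row=0 col=5 char='o'
After 5 (h): row=0 col=4 char='_'
After 6 (w): row=0 col=5 char='o'
After 7 ($): row=0 col=7 char='e'
After 8 (G): row=2 col=0 char='s'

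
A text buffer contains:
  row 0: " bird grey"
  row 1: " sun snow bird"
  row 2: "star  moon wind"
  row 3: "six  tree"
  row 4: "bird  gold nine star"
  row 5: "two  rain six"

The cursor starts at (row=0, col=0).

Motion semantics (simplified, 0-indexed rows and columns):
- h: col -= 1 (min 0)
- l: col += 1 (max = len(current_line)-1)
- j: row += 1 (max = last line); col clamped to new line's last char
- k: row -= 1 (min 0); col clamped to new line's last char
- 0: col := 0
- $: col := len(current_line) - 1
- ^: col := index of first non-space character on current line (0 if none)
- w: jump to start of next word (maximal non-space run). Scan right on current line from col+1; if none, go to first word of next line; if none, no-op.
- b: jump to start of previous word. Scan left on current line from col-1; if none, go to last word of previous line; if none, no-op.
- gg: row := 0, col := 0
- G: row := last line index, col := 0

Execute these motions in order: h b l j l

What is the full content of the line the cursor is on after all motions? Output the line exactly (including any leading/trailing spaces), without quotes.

After 1 (h): row=0 col=0 char='_'
After 2 (b): row=0 col=0 char='_'
After 3 (l): row=0 col=1 char='b'
After 4 (j): row=1 col=1 char='s'
After 5 (l): row=1 col=2 char='u'

Answer:  sun snow bird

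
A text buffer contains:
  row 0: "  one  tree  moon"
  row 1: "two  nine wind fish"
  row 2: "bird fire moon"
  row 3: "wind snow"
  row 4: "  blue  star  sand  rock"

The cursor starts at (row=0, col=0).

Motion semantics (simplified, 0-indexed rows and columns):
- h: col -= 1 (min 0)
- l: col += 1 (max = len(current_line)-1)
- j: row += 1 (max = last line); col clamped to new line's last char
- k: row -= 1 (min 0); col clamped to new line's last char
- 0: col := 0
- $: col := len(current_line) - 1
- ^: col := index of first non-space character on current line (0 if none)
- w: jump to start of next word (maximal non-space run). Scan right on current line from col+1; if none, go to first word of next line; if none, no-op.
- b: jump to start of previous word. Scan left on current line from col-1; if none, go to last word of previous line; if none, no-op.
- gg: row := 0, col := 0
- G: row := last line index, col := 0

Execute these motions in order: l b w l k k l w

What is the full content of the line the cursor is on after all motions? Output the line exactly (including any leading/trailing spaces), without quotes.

Answer:   one  tree  moon

Derivation:
After 1 (l): row=0 col=1 char='_'
After 2 (b): row=0 col=1 char='_'
After 3 (w): row=0 col=2 char='o'
After 4 (l): row=0 col=3 char='n'
After 5 (k): row=0 col=3 char='n'
After 6 (k): row=0 col=3 char='n'
After 7 (l): row=0 col=4 char='e'
After 8 (w): row=0 col=7 char='t'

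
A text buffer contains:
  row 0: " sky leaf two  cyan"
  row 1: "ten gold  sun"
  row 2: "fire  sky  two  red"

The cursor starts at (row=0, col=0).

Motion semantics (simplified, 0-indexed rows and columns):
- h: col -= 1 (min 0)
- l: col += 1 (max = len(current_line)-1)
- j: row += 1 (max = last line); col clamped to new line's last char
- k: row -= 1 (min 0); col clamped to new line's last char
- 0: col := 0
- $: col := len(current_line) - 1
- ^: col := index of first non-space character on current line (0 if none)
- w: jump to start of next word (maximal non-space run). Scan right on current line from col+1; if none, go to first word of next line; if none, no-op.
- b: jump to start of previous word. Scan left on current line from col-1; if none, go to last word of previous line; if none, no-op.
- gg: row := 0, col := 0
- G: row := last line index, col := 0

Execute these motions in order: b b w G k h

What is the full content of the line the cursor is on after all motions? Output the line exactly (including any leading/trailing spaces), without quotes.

After 1 (b): row=0 col=0 char='_'
After 2 (b): row=0 col=0 char='_'
After 3 (w): row=0 col=1 char='s'
After 4 (G): row=2 col=0 char='f'
After 5 (k): row=1 col=0 char='t'
After 6 (h): row=1 col=0 char='t'

Answer: ten gold  sun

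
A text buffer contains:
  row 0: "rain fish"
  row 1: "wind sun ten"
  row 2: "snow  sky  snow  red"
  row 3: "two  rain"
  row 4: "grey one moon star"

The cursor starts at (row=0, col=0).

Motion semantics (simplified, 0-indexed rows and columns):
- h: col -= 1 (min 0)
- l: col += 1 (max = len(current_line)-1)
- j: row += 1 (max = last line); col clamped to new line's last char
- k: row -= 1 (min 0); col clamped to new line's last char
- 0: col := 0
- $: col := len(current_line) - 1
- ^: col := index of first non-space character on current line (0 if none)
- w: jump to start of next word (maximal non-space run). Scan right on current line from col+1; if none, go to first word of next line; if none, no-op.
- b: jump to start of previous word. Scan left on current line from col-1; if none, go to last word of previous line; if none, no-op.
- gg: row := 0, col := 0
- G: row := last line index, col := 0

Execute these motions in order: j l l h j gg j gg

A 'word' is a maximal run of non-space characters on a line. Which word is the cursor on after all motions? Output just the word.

After 1 (j): row=1 col=0 char='w'
After 2 (l): row=1 col=1 char='i'
After 3 (l): row=1 col=2 char='n'
After 4 (h): row=1 col=1 char='i'
After 5 (j): row=2 col=1 char='n'
After 6 (gg): row=0 col=0 char='r'
After 7 (j): row=1 col=0 char='w'
After 8 (gg): row=0 col=0 char='r'

Answer: rain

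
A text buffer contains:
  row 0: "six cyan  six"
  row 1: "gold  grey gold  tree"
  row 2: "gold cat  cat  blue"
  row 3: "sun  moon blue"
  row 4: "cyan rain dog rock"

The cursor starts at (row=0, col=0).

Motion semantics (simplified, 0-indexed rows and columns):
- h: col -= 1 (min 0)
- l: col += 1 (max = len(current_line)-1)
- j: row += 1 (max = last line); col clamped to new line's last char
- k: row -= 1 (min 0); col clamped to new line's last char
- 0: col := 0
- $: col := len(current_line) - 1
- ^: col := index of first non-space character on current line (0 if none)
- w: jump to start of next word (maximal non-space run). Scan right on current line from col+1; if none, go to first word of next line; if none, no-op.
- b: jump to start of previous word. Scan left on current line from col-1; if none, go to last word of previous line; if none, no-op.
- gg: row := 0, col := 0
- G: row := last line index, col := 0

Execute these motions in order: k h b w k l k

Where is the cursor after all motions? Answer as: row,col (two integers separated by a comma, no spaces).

After 1 (k): row=0 col=0 char='s'
After 2 (h): row=0 col=0 char='s'
After 3 (b): row=0 col=0 char='s'
After 4 (w): row=0 col=4 char='c'
After 5 (k): row=0 col=4 char='c'
After 6 (l): row=0 col=5 char='y'
After 7 (k): row=0 col=5 char='y'

Answer: 0,5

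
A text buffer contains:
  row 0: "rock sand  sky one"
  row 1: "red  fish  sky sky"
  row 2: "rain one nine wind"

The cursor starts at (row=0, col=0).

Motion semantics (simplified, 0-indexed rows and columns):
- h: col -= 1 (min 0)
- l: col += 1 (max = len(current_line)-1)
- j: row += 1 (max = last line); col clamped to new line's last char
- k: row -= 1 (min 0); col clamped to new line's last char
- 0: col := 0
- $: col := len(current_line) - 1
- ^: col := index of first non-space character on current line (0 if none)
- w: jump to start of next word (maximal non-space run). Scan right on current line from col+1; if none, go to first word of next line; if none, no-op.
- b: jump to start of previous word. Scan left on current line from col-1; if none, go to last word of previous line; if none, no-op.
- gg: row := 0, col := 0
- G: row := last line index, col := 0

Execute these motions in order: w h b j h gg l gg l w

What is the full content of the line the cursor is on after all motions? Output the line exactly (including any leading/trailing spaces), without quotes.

Answer: rock sand  sky one

Derivation:
After 1 (w): row=0 col=5 char='s'
After 2 (h): row=0 col=4 char='_'
After 3 (b): row=0 col=0 char='r'
After 4 (j): row=1 col=0 char='r'
After 5 (h): row=1 col=0 char='r'
After 6 (gg): row=0 col=0 char='r'
After 7 (l): row=0 col=1 char='o'
After 8 (gg): row=0 col=0 char='r'
After 9 (l): row=0 col=1 char='o'
After 10 (w): row=0 col=5 char='s'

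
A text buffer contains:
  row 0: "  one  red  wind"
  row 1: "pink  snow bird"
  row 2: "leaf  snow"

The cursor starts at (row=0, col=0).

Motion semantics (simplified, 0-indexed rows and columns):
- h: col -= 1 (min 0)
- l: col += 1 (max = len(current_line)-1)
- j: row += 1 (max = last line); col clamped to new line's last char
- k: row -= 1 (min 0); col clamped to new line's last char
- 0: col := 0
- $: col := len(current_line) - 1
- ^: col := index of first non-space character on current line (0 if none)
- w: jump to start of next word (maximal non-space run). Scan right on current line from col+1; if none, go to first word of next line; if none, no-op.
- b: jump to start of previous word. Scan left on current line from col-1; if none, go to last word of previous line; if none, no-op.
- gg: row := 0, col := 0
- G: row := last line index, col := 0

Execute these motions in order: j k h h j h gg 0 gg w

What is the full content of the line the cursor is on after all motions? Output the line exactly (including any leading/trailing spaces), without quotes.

Answer:   one  red  wind

Derivation:
After 1 (j): row=1 col=0 char='p'
After 2 (k): row=0 col=0 char='_'
After 3 (h): row=0 col=0 char='_'
After 4 (h): row=0 col=0 char='_'
After 5 (j): row=1 col=0 char='p'
After 6 (h): row=1 col=0 char='p'
After 7 (gg): row=0 col=0 char='_'
After 8 (0): row=0 col=0 char='_'
After 9 (gg): row=0 col=0 char='_'
After 10 (w): row=0 col=2 char='o'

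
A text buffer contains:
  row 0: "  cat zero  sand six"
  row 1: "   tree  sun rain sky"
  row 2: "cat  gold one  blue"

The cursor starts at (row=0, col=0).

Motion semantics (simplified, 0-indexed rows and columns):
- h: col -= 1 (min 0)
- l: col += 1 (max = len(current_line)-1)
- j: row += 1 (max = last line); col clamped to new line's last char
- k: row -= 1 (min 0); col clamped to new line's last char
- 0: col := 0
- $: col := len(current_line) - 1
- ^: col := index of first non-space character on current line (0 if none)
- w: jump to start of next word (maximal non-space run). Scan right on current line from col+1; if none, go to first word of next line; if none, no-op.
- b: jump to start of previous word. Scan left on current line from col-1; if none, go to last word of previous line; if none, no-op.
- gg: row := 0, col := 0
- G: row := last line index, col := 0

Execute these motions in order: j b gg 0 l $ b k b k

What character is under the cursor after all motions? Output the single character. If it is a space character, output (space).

After 1 (j): row=1 col=0 char='_'
After 2 (b): row=0 col=17 char='s'
After 3 (gg): row=0 col=0 char='_'
After 4 (0): row=0 col=0 char='_'
After 5 (l): row=0 col=1 char='_'
After 6 ($): row=0 col=19 char='x'
After 7 (b): row=0 col=17 char='s'
After 8 (k): row=0 col=17 char='s'
After 9 (b): row=0 col=12 char='s'
After 10 (k): row=0 col=12 char='s'

Answer: s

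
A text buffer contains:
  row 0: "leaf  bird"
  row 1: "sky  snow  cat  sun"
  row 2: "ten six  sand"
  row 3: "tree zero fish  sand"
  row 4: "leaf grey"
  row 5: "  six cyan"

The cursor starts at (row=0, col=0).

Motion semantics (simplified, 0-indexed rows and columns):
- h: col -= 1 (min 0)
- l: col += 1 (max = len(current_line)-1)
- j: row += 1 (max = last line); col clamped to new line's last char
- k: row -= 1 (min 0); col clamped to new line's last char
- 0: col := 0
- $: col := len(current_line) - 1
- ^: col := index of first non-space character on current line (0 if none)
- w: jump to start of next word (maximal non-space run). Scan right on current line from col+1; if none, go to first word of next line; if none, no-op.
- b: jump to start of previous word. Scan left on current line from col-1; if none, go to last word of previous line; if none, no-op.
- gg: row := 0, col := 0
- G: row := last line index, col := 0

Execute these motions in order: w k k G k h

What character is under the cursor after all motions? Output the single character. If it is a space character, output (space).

Answer: l

Derivation:
After 1 (w): row=0 col=6 char='b'
After 2 (k): row=0 col=6 char='b'
After 3 (k): row=0 col=6 char='b'
After 4 (G): row=5 col=0 char='_'
After 5 (k): row=4 col=0 char='l'
After 6 (h): row=4 col=0 char='l'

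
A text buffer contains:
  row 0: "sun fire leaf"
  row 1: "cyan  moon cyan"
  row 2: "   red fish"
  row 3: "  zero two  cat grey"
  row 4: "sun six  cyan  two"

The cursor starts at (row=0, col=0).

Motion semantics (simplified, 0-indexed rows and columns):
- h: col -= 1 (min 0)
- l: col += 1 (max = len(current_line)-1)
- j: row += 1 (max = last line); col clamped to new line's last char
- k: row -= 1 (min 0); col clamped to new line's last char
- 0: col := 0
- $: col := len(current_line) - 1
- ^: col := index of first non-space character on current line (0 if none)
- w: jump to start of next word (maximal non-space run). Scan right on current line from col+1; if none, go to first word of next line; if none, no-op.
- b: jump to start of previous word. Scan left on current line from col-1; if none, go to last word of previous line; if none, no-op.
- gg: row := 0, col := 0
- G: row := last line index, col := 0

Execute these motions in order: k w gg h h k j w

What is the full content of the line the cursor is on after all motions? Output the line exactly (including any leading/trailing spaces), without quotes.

Answer: cyan  moon cyan

Derivation:
After 1 (k): row=0 col=0 char='s'
After 2 (w): row=0 col=4 char='f'
After 3 (gg): row=0 col=0 char='s'
After 4 (h): row=0 col=0 char='s'
After 5 (h): row=0 col=0 char='s'
After 6 (k): row=0 col=0 char='s'
After 7 (j): row=1 col=0 char='c'
After 8 (w): row=1 col=6 char='m'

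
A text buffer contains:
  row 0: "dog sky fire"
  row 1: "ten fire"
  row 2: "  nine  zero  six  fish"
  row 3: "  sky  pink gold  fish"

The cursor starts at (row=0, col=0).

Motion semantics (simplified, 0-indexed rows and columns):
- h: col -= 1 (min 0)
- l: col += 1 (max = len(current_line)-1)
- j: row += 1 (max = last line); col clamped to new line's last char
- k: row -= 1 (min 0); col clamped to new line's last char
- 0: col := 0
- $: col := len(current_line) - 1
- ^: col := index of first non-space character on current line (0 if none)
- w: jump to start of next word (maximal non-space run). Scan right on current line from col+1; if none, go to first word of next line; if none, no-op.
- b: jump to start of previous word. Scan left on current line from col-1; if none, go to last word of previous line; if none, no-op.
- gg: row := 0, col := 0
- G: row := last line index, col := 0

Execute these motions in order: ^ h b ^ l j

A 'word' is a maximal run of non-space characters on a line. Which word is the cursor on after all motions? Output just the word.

After 1 (^): row=0 col=0 char='d'
After 2 (h): row=0 col=0 char='d'
After 3 (b): row=0 col=0 char='d'
After 4 (^): row=0 col=0 char='d'
After 5 (l): row=0 col=1 char='o'
After 6 (j): row=1 col=1 char='e'

Answer: ten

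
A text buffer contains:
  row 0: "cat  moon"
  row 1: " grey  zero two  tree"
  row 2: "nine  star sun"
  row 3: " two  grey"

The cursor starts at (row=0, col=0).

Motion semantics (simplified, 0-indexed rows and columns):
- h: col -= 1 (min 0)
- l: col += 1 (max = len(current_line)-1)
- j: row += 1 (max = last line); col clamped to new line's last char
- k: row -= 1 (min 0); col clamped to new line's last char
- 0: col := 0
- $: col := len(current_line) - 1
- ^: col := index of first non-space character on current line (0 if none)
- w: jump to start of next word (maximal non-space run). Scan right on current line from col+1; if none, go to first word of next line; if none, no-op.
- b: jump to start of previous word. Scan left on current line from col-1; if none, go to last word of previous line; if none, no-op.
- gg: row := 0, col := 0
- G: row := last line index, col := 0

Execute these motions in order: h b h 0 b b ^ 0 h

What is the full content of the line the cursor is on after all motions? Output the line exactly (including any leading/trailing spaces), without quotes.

Answer: cat  moon

Derivation:
After 1 (h): row=0 col=0 char='c'
After 2 (b): row=0 col=0 char='c'
After 3 (h): row=0 col=0 char='c'
After 4 (0): row=0 col=0 char='c'
After 5 (b): row=0 col=0 char='c'
After 6 (b): row=0 col=0 char='c'
After 7 (^): row=0 col=0 char='c'
After 8 (0): row=0 col=0 char='c'
After 9 (h): row=0 col=0 char='c'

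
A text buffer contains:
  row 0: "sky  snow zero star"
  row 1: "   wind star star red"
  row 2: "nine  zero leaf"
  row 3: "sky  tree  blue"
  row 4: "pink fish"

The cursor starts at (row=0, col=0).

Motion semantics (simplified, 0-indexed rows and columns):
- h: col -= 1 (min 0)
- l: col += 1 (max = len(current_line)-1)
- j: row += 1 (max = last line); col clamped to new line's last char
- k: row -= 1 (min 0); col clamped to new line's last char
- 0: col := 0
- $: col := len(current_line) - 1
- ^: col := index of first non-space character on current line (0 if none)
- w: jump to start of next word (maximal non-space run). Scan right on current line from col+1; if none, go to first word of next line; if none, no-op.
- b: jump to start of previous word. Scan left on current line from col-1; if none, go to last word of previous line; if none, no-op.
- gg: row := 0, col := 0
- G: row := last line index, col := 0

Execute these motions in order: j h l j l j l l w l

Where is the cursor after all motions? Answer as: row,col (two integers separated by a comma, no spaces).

Answer: 3,6

Derivation:
After 1 (j): row=1 col=0 char='_'
After 2 (h): row=1 col=0 char='_'
After 3 (l): row=1 col=1 char='_'
After 4 (j): row=2 col=1 char='i'
After 5 (l): row=2 col=2 char='n'
After 6 (j): row=3 col=2 char='y'
After 7 (l): row=3 col=3 char='_'
After 8 (l): row=3 col=4 char='_'
After 9 (w): row=3 col=5 char='t'
After 10 (l): row=3 col=6 char='r'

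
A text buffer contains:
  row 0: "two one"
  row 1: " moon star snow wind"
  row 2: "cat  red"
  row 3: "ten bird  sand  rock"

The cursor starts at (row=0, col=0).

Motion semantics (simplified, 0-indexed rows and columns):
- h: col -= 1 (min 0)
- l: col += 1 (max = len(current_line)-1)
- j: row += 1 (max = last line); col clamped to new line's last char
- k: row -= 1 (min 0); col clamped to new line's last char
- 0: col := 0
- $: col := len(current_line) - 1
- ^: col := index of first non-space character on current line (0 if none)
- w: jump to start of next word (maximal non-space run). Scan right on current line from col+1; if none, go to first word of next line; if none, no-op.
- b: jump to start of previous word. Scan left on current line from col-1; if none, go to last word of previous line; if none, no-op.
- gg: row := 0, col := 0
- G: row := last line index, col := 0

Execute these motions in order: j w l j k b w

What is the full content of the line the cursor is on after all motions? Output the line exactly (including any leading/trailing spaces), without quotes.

After 1 (j): row=1 col=0 char='_'
After 2 (w): row=1 col=1 char='m'
After 3 (l): row=1 col=2 char='o'
After 4 (j): row=2 col=2 char='t'
After 5 (k): row=1 col=2 char='o'
After 6 (b): row=1 col=1 char='m'
After 7 (w): row=1 col=6 char='s'

Answer:  moon star snow wind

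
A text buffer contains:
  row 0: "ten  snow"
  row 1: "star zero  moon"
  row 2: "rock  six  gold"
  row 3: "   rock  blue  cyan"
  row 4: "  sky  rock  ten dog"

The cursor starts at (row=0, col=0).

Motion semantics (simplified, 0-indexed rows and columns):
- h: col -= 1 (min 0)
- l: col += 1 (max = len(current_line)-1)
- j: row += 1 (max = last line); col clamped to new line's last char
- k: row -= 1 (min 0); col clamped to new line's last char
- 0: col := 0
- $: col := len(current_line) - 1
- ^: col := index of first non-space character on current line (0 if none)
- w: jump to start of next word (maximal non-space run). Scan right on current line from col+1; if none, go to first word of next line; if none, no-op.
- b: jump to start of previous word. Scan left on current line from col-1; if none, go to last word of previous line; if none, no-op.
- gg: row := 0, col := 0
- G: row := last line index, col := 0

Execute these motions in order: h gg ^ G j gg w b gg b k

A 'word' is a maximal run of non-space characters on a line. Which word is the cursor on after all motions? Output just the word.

After 1 (h): row=0 col=0 char='t'
After 2 (gg): row=0 col=0 char='t'
After 3 (^): row=0 col=0 char='t'
After 4 (G): row=4 col=0 char='_'
After 5 (j): row=4 col=0 char='_'
After 6 (gg): row=0 col=0 char='t'
After 7 (w): row=0 col=5 char='s'
After 8 (b): row=0 col=0 char='t'
After 9 (gg): row=0 col=0 char='t'
After 10 (b): row=0 col=0 char='t'
After 11 (k): row=0 col=0 char='t'

Answer: ten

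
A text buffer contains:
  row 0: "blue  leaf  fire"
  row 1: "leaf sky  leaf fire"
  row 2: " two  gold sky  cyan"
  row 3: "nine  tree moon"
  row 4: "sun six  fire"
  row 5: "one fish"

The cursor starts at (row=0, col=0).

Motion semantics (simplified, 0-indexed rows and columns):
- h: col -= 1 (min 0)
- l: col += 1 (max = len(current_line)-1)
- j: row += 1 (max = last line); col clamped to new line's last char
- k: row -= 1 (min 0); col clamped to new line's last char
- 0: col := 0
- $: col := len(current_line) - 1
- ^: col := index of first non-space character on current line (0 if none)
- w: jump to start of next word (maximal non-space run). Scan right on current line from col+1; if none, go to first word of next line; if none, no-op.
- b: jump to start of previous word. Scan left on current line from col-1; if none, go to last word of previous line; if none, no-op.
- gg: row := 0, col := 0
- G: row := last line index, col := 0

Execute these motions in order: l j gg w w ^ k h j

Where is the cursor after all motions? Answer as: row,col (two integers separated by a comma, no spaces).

Answer: 1,0

Derivation:
After 1 (l): row=0 col=1 char='l'
After 2 (j): row=1 col=1 char='e'
After 3 (gg): row=0 col=0 char='b'
After 4 (w): row=0 col=6 char='l'
After 5 (w): row=0 col=12 char='f'
After 6 (^): row=0 col=0 char='b'
After 7 (k): row=0 col=0 char='b'
After 8 (h): row=0 col=0 char='b'
After 9 (j): row=1 col=0 char='l'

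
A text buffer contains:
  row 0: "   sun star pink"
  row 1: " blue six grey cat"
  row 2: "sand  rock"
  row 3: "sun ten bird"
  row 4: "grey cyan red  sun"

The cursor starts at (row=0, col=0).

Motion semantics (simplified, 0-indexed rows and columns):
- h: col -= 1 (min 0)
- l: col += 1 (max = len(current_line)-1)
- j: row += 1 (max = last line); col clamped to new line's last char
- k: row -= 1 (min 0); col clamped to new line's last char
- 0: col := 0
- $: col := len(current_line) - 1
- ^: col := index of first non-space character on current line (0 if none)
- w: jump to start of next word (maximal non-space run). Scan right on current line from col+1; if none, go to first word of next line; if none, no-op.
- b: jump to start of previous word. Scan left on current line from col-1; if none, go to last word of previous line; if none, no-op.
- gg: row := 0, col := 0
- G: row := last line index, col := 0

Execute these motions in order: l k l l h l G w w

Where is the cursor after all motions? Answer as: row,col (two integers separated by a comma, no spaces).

Answer: 4,10

Derivation:
After 1 (l): row=0 col=1 char='_'
After 2 (k): row=0 col=1 char='_'
After 3 (l): row=0 col=2 char='_'
After 4 (l): row=0 col=3 char='s'
After 5 (h): row=0 col=2 char='_'
After 6 (l): row=0 col=3 char='s'
After 7 (G): row=4 col=0 char='g'
After 8 (w): row=4 col=5 char='c'
After 9 (w): row=4 col=10 char='r'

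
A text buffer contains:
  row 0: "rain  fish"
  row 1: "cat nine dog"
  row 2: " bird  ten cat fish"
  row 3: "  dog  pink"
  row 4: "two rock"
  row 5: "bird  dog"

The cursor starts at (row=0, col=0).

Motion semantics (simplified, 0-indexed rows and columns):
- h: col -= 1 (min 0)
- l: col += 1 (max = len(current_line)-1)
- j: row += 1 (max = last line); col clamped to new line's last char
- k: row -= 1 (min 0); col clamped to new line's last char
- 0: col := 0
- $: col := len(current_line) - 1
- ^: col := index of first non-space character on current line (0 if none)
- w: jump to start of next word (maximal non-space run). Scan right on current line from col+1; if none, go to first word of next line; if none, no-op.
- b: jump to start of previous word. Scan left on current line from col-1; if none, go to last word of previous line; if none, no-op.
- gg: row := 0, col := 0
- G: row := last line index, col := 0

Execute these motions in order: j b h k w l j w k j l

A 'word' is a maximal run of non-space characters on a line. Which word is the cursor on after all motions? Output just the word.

Answer: dog

Derivation:
After 1 (j): row=1 col=0 char='c'
After 2 (b): row=0 col=6 char='f'
After 3 (h): row=0 col=5 char='_'
After 4 (k): row=0 col=5 char='_'
After 5 (w): row=0 col=6 char='f'
After 6 (l): row=0 col=7 char='i'
After 7 (j): row=1 col=7 char='e'
After 8 (w): row=1 col=9 char='d'
After 9 (k): row=0 col=9 char='h'
After 10 (j): row=1 col=9 char='d'
After 11 (l): row=1 col=10 char='o'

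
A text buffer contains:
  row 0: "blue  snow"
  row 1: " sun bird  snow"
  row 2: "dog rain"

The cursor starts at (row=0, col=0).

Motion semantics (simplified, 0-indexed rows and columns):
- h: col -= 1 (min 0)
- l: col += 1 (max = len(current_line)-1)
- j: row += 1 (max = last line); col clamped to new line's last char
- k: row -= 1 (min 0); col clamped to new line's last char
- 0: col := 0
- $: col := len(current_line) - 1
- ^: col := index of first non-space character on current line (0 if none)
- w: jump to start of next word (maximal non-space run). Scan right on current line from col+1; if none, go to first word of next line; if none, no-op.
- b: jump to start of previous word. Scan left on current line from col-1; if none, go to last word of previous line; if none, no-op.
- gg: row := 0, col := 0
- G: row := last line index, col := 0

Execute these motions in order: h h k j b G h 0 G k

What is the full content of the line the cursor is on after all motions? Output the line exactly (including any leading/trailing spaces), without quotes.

After 1 (h): row=0 col=0 char='b'
After 2 (h): row=0 col=0 char='b'
After 3 (k): row=0 col=0 char='b'
After 4 (j): row=1 col=0 char='_'
After 5 (b): row=0 col=6 char='s'
After 6 (G): row=2 col=0 char='d'
After 7 (h): row=2 col=0 char='d'
After 8 (0): row=2 col=0 char='d'
After 9 (G): row=2 col=0 char='d'
After 10 (k): row=1 col=0 char='_'

Answer:  sun bird  snow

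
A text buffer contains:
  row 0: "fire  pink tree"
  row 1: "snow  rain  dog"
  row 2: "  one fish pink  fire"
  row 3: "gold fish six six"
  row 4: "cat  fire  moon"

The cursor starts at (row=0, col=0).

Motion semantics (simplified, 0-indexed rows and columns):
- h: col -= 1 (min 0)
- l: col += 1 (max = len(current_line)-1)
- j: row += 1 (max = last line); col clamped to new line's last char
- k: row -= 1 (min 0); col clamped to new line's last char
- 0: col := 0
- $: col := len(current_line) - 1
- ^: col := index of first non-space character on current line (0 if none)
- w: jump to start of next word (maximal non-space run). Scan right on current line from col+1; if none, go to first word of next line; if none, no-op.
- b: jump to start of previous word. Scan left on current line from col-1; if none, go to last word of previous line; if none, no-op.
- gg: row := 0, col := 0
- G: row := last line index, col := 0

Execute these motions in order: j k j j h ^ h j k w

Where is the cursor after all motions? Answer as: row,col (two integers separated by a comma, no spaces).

After 1 (j): row=1 col=0 char='s'
After 2 (k): row=0 col=0 char='f'
After 3 (j): row=1 col=0 char='s'
After 4 (j): row=2 col=0 char='_'
After 5 (h): row=2 col=0 char='_'
After 6 (^): row=2 col=2 char='o'
After 7 (h): row=2 col=1 char='_'
After 8 (j): row=3 col=1 char='o'
After 9 (k): row=2 col=1 char='_'
After 10 (w): row=2 col=2 char='o'

Answer: 2,2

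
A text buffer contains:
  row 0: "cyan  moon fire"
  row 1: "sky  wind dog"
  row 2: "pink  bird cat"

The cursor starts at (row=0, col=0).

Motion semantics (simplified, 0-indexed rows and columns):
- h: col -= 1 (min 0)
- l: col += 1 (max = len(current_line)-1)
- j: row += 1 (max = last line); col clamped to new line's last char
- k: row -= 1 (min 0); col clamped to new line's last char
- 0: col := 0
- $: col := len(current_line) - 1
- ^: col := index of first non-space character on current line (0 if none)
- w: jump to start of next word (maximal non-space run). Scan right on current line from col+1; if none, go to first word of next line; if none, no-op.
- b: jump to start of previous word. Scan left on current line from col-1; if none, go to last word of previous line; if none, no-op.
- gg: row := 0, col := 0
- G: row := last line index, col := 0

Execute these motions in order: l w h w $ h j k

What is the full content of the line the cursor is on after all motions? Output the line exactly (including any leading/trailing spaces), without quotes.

Answer: cyan  moon fire

Derivation:
After 1 (l): row=0 col=1 char='y'
After 2 (w): row=0 col=6 char='m'
After 3 (h): row=0 col=5 char='_'
After 4 (w): row=0 col=6 char='m'
After 5 ($): row=0 col=14 char='e'
After 6 (h): row=0 col=13 char='r'
After 7 (j): row=1 col=12 char='g'
After 8 (k): row=0 col=12 char='i'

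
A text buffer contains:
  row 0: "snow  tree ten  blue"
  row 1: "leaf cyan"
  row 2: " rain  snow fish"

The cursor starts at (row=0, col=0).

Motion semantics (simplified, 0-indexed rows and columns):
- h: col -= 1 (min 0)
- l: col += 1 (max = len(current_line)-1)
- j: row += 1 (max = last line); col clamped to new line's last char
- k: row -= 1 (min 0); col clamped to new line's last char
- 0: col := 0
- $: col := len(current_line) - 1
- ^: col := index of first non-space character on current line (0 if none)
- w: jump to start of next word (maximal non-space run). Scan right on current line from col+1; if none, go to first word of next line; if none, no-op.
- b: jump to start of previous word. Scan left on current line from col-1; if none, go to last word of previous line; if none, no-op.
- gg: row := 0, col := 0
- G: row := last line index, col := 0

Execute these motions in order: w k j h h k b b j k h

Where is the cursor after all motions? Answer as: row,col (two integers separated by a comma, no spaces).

Answer: 0,0

Derivation:
After 1 (w): row=0 col=6 char='t'
After 2 (k): row=0 col=6 char='t'
After 3 (j): row=1 col=6 char='y'
After 4 (h): row=1 col=5 char='c'
After 5 (h): row=1 col=4 char='_'
After 6 (k): row=0 col=4 char='_'
After 7 (b): row=0 col=0 char='s'
After 8 (b): row=0 col=0 char='s'
After 9 (j): row=1 col=0 char='l'
After 10 (k): row=0 col=0 char='s'
After 11 (h): row=0 col=0 char='s'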